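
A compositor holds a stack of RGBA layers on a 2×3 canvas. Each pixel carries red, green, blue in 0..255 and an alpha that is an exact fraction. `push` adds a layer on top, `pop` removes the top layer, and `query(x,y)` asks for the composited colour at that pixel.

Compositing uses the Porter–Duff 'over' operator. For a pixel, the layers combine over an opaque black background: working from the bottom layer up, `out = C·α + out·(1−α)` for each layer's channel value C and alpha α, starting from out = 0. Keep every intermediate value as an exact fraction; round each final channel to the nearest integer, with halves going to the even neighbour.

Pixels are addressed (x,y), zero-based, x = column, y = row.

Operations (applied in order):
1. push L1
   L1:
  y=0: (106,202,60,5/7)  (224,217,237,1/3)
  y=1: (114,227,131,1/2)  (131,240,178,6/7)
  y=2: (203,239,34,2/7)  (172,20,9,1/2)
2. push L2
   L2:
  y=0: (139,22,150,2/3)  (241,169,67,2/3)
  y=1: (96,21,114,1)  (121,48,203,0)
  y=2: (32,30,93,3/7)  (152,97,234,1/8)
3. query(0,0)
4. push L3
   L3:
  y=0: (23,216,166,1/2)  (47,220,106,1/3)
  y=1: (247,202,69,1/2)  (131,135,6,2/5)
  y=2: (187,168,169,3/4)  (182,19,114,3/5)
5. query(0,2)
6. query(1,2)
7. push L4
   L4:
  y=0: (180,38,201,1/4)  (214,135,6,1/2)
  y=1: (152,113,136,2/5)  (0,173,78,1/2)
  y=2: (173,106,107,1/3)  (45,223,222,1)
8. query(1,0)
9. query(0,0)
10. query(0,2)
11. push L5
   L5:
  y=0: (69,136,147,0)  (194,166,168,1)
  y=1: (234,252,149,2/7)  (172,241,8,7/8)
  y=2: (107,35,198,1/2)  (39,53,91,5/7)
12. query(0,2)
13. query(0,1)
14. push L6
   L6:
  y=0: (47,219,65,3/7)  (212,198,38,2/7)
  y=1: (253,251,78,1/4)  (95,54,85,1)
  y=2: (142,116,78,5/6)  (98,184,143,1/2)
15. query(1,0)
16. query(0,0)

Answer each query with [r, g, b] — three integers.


query (0,0) [L1,L2] — begin 0,0,0
+L1 (α=5/7) → [530/7, 1010/7, 300/7]
+L2 (α=2/3) → [2476/21, 1318/21, 800/7]
→ [118, 63, 114]

at x=0,y=2 over L1,L2,L3:
L1 α=2/7: [58, 478/7, 68/7]
L2 α=3/7: [328/7, 2542/49, 2225/49]
L3 α=3/4: [4255/28, 13619/98, 6767/49]
= [152, 139, 138]

(1,2) stack=L1,L2,L3; from [0,0,0]:
+L1 (α=1/2) → [86, 10, 9/2]
+L2 (α=1/8) → [377/4, 167/8, 531/16]
+L3 (α=3/5) → [1469/10, 79/4, 3267/40]
= [147, 20, 82]

query (1,0) [L1,L2,L3,L4] — begin 0,0,0
after L1 α=1/3: [224/3, 217/3, 79]
after L2 α=2/3: [1670/9, 1231/9, 71]
after L3 α=1/3: [3763/27, 4442/27, 248/3]
after L4 α=1/2: [9541/54, 8087/54, 133/3]
= [177, 150, 44]

at x=0,y=0 over L1,L2,L3,L4:
after L1 α=5/7: [530/7, 1010/7, 300/7]
after L2 α=2/3: [2476/21, 1318/21, 800/7]
after L3 α=1/2: [2959/42, 2927/21, 981/7]
after L4 α=1/4: [5479/56, 3193/28, 2175/14]
rounded: [98, 114, 155]

at x=0,y=2 over L1,L2,L3,L4:
+L1 (α=2/7) → [58, 478/7, 68/7]
+L2 (α=3/7) → [328/7, 2542/49, 2225/49]
+L3 (α=3/4) → [4255/28, 13619/98, 6767/49]
+L4 (α=1/3) → [6677/42, 6271/49, 6259/49]
= [159, 128, 128]

at x=0,y=2 over L1,L2,L3,L4,L5:
L1 α=2/7: [58, 478/7, 68/7]
L2 α=3/7: [328/7, 2542/49, 2225/49]
L3 α=3/4: [4255/28, 13619/98, 6767/49]
L4 α=1/3: [6677/42, 6271/49, 6259/49]
L5 α=1/2: [11171/84, 3993/49, 15961/98]
= [133, 81, 163]

query (0,1) [L1,L2,L3,L4,L5] — begin 0,0,0
after L1 α=1/2: [57, 227/2, 131/2]
after L2 α=1: [96, 21, 114]
after L3 α=1/2: [343/2, 223/2, 183/2]
after L4 α=2/5: [1637/10, 1121/10, 1093/10]
after L5 α=2/7: [2573/14, 2129/14, 1689/14]
rounded: [184, 152, 121]

(1,0) stack=L1,L2,L3,L4,L5,L6; from [0,0,0]:
L1 α=1/3: [224/3, 217/3, 79]
L2 α=2/3: [1670/9, 1231/9, 71]
L3 α=1/3: [3763/27, 4442/27, 248/3]
L4 α=1/2: [9541/54, 8087/54, 133/3]
L5 α=1: [194, 166, 168]
L6 α=2/7: [1394/7, 1226/7, 916/7]
→ [199, 175, 131]

(0,0) stack=L1,L2,L3,L4,L5,L6; from [0,0,0]:
L1 α=5/7: [530/7, 1010/7, 300/7]
L2 α=2/3: [2476/21, 1318/21, 800/7]
L3 α=1/2: [2959/42, 2927/21, 981/7]
L4 α=1/4: [5479/56, 3193/28, 2175/14]
L5 α=0: [5479/56, 3193/28, 2175/14]
L6 α=3/7: [7453/98, 7792/49, 5715/49]
= [76, 159, 117]


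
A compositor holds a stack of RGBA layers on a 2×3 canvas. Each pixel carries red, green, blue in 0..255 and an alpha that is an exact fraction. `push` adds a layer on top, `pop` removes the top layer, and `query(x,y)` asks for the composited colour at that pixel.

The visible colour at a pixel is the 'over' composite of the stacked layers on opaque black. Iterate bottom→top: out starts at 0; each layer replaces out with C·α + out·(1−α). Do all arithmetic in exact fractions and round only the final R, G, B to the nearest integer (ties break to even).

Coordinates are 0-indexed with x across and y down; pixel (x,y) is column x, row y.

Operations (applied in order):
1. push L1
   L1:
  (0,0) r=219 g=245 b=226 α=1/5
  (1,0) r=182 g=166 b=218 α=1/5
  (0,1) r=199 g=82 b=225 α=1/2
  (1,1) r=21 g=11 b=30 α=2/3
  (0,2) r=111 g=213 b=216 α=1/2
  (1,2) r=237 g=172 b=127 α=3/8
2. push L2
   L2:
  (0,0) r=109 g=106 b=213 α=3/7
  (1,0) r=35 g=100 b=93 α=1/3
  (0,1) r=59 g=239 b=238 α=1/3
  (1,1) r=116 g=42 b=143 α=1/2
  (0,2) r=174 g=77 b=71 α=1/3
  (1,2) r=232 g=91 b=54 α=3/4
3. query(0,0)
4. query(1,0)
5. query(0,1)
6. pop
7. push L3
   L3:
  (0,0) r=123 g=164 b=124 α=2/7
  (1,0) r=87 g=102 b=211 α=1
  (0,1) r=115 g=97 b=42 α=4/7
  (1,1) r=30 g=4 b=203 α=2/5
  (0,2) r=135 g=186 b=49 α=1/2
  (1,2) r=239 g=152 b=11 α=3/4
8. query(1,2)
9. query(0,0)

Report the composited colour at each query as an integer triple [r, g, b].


query (0,0) [L1,L2] — begin 0,0,0
L1 α=1/5: [219/5, 49, 226/5]
L2 α=3/7: [2511/35, 514/7, 4099/35]
→ [72, 73, 117]

at x=1,y=0 over L1,L2:
after L1 α=1/5: [182/5, 166/5, 218/5]
after L2 α=1/3: [539/15, 832/15, 901/15]
= [36, 55, 60]

query (0,1) [L1,L2] — begin 0,0,0
+L1 (α=1/2) → [199/2, 41, 225/2]
+L2 (α=1/3) → [86, 107, 463/3]
→ [86, 107, 154]

(1,2) stack=L1,L3; from [0,0,0]:
+L1 (α=3/8) → [711/8, 129/2, 381/8]
+L3 (α=3/4) → [6447/32, 1041/8, 645/32]
→ [201, 130, 20]

at x=0,y=0 over L1,L3:
+L1 (α=1/5) → [219/5, 49, 226/5]
+L3 (α=2/7) → [465/7, 573/7, 474/7]
rounded: [66, 82, 68]


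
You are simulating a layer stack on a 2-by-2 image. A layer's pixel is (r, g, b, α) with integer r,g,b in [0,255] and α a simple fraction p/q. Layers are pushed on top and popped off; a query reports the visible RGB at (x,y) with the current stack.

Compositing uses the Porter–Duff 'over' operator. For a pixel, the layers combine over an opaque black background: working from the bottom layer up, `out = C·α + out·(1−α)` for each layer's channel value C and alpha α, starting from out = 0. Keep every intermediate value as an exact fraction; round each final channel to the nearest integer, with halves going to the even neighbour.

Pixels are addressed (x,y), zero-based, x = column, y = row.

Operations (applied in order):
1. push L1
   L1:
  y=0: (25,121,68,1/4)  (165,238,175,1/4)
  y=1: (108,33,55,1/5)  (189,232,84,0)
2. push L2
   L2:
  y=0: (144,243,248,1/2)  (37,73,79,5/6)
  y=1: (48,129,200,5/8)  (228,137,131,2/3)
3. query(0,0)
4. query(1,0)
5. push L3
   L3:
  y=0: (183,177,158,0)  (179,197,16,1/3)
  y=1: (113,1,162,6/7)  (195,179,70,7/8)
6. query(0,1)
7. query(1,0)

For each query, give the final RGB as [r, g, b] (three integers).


(0,0) stack=L1,L2; from [0,0,0]:
L1 α=1/4: [25/4, 121/4, 17]
L2 α=1/2: [601/8, 1093/8, 265/2]
→ [75, 137, 132]

(1,0) stack=L1,L2; from [0,0,0]:
+L1 (α=1/4) → [165/4, 119/2, 175/4]
+L2 (α=5/6) → [905/24, 283/4, 585/8]
= [38, 71, 73]

query (0,1) [L1,L2,L3] — begin 0,0,0
L1 α=1/5: [108/5, 33/5, 11]
L2 α=5/8: [381/10, 831/10, 1033/8]
L3 α=6/7: [1023/10, 891/70, 8809/56]
= [102, 13, 157]

(1,0) stack=L1,L2,L3; from [0,0,0]:
L1 α=1/4: [165/4, 119/2, 175/4]
L2 α=5/6: [905/24, 283/4, 585/8]
L3 α=1/3: [3053/36, 677/6, 649/12]
= [85, 113, 54]


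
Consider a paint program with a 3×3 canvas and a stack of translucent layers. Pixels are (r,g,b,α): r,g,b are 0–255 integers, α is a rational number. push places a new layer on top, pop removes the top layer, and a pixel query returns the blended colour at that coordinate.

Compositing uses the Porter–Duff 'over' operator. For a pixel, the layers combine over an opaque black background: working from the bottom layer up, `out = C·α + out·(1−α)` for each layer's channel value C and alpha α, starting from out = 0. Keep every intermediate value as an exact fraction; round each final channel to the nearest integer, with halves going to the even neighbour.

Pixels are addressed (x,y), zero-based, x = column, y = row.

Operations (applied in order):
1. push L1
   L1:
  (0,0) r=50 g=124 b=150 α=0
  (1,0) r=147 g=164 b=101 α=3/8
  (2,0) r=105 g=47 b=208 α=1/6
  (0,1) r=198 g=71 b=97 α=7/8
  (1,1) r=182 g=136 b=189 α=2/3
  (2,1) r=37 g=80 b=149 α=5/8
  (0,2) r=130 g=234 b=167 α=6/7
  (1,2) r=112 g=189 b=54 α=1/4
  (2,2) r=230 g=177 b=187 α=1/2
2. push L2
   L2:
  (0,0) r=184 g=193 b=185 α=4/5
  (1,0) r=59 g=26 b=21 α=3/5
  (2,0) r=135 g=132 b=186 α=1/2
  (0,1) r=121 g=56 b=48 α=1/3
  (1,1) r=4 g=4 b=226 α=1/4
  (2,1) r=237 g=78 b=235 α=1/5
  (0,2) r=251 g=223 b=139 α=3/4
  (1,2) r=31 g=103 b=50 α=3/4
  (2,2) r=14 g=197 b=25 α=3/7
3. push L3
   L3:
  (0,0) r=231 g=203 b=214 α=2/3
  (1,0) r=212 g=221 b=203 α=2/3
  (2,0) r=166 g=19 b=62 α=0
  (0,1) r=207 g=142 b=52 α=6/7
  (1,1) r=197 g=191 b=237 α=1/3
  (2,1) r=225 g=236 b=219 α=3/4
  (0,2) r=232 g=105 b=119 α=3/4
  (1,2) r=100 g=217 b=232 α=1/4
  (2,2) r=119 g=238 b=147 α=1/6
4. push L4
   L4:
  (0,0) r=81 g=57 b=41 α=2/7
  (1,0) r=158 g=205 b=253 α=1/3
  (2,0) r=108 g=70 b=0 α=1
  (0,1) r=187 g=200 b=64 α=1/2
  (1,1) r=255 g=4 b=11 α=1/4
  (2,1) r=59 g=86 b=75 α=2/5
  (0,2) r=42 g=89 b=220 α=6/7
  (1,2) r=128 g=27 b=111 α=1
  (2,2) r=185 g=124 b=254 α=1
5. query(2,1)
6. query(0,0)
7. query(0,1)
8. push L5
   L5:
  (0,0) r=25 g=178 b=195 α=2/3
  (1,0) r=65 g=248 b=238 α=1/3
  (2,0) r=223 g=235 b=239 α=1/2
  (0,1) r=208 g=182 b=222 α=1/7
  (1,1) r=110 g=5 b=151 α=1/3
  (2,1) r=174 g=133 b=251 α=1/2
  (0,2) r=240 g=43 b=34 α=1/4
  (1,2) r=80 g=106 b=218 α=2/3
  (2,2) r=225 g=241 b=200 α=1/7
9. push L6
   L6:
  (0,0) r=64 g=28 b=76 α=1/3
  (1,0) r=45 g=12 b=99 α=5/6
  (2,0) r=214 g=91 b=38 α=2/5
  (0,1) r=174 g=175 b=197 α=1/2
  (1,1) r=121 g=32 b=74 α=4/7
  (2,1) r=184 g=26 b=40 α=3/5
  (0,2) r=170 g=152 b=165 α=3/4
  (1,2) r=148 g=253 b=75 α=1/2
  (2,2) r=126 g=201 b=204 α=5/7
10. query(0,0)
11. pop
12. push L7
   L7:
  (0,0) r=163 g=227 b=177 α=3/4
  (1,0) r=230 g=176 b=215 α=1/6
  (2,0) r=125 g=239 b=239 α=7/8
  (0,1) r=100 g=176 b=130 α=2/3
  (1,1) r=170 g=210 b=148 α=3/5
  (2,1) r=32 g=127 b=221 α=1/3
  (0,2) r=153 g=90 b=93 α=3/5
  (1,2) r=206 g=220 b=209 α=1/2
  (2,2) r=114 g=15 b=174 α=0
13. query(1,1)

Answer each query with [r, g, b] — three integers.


at x=2,y=1 over L1,L2,L3,L4:
L1 α=5/8: [185/8, 50, 745/8]
L2 α=1/5: [659/10, 278/5, 243/2]
L3 α=3/4: [7409/40, 1909/10, 1557/8]
L4 α=2/5: [26947/200, 7447/50, 5871/40]
= [135, 149, 147]

(0,0) stack=L1,L2,L3,L4; from [0,0,0]:
+L1 (α=0) → [0, 0, 0]
+L2 (α=4/5) → [736/5, 772/5, 148]
+L3 (α=2/3) → [3046/15, 934/5, 192]
+L4 (α=2/7) → [3532/21, 1048/7, 1042/7]
= [168, 150, 149]

(0,1) stack=L1,L2,L3,L4; from [0,0,0]:
+L1 (α=7/8) → [693/4, 497/8, 679/8]
+L2 (α=1/3) → [935/6, 721/12, 871/12]
+L3 (α=6/7) → [8387/42, 10945/84, 4615/84]
+L4 (α=1/2) → [16241/84, 27745/168, 9991/168]
rounded: [193, 165, 59]

query (0,0) [L1,L2,L3,L4,L5,L6] — begin 0,0,0
+L1 (α=0) → [0, 0, 0]
+L2 (α=4/5) → [736/5, 772/5, 148]
+L3 (α=2/3) → [3046/15, 934/5, 192]
+L4 (α=2/7) → [3532/21, 1048/7, 1042/7]
+L5 (α=2/3) → [4582/63, 1180/7, 3772/21]
+L6 (α=1/3) → [13196/189, 852/7, 9140/63]
= [70, 122, 145]

query (1,1) [L1,L2,L3,L4,L5,L7] — begin 0,0,0
L1 α=2/3: [364/3, 272/3, 126]
L2 α=1/4: [92, 69, 151]
L3 α=1/3: [127, 329/3, 539/3]
L4 α=1/4: [159, 333/4, 275/2]
L5 α=1/3: [428/3, 343/6, 142]
L7 α=3/5: [2386/15, 2233/15, 728/5]
= [159, 149, 146]


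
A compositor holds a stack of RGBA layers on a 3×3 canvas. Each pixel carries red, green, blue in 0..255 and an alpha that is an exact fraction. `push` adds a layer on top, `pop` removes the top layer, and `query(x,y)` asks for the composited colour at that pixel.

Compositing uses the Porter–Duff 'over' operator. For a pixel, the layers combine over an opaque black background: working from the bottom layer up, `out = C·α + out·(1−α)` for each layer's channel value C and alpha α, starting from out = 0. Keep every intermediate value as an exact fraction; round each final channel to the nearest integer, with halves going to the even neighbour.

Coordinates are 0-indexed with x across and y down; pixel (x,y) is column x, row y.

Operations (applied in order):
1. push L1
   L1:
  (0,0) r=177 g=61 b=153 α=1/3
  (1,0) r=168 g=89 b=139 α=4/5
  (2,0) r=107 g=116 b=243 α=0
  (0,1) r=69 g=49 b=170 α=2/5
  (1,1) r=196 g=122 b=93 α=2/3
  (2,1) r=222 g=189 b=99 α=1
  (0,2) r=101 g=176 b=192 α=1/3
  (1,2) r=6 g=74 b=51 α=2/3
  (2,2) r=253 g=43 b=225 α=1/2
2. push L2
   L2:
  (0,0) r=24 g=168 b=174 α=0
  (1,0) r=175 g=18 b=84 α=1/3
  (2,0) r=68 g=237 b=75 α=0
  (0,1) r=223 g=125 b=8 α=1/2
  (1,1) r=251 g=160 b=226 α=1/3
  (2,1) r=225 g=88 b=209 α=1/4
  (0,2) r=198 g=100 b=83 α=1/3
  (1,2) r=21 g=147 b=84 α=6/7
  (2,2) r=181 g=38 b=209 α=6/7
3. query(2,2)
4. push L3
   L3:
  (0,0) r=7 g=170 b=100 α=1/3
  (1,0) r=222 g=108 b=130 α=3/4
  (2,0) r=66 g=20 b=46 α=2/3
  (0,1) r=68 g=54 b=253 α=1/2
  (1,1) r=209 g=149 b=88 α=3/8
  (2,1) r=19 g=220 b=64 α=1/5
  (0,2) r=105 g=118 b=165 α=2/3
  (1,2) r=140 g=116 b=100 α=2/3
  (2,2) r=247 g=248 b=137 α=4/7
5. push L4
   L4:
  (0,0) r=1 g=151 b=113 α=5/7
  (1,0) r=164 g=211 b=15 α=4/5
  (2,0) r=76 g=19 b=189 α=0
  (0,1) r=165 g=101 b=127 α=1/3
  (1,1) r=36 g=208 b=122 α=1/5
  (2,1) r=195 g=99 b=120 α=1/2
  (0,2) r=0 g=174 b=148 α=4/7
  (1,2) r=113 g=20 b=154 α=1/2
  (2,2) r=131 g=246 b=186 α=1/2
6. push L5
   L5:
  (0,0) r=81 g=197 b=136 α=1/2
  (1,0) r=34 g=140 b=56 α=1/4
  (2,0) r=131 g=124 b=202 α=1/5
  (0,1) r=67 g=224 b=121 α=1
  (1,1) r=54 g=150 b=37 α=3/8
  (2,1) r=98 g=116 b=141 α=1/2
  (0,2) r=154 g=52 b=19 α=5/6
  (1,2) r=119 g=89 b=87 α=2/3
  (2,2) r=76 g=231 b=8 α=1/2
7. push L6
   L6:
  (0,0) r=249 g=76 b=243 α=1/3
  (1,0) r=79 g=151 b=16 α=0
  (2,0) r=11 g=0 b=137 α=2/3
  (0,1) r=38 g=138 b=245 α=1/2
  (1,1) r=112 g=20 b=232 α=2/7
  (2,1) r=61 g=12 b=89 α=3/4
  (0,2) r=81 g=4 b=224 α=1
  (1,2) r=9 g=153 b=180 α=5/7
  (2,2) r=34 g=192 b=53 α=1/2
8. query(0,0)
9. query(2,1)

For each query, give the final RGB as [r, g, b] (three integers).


(2,2) stack=L1,L2; from [0,0,0]:
after L1 α=1/2: [253/2, 43/2, 225/2]
after L2 α=6/7: [2425/14, 499/14, 2733/14]
= [173, 36, 195]

(0,0) stack=L1,L2,L3,L4,L5,L6; from [0,0,0]:
+L1 (α=1/3) → [59, 61/3, 51]
+L2 (α=0) → [59, 61/3, 51]
+L3 (α=1/3) → [125/3, 632/9, 202/3]
+L4 (α=5/7) → [265/21, 8059/63, 2099/21]
+L5 (α=1/2) → [983/21, 10235/63, 4955/42]
+L6 (α=1/3) → [7195/63, 25258/189, 10058/63]
rounded: [114, 134, 160]

query (2,1) [L1,L2,L3,L4,L5,L6] — begin 0,0,0
+L1 (α=1) → [222, 189, 99]
+L2 (α=1/4) → [891/4, 655/4, 253/2]
+L3 (α=1/5) → [182, 175, 114]
+L4 (α=1/2) → [377/2, 137, 117]
+L5 (α=1/2) → [573/4, 253/2, 129]
+L6 (α=3/4) → [1305/16, 325/8, 99]
= [82, 41, 99]


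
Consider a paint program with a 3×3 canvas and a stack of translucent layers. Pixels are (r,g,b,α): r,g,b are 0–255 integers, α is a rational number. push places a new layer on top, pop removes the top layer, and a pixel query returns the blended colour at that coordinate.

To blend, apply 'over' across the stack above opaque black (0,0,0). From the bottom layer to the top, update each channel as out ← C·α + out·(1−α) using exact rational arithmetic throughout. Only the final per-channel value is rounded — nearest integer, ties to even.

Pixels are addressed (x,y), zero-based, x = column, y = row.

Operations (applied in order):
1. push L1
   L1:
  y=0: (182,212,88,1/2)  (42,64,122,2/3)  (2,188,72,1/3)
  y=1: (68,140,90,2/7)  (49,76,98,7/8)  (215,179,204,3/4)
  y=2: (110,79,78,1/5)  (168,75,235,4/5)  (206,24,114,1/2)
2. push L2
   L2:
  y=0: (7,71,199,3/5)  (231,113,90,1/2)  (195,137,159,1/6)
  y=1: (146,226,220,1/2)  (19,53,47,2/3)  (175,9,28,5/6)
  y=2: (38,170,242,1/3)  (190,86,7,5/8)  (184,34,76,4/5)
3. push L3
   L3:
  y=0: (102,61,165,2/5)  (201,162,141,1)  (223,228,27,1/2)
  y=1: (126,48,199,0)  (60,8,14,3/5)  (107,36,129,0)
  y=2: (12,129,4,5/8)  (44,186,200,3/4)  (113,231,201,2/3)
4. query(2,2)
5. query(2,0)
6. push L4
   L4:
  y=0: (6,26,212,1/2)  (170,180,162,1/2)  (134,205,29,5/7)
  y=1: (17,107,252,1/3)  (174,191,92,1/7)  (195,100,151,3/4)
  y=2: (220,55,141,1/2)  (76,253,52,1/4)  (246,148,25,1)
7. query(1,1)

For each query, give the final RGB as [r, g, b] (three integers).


query (2,2) [L1,L2,L3] — begin 0,0,0
after L1 α=1/2: [103, 12, 57]
after L2 α=4/5: [839/5, 148/5, 361/5]
after L3 α=2/3: [1969/15, 2458/15, 2371/15]
= [131, 164, 158]

(2,0) stack=L1,L2,L3; from [0,0,0]:
after L1 α=1/3: [2/3, 188/3, 24]
after L2 α=1/6: [595/18, 1351/18, 93/2]
after L3 α=1/2: [4609/36, 5455/36, 147/4]
→ [128, 152, 37]

at x=1,y=1 over L1,L2,L3,L4:
after L1 α=7/8: [343/8, 133/2, 343/4]
after L2 α=2/3: [647/24, 115/2, 719/12]
after L3 α=3/5: [2807/60, 139/5, 971/30]
after L4 α=1/7: [4547/70, 1789/35, 1431/35]
rounded: [65, 51, 41]


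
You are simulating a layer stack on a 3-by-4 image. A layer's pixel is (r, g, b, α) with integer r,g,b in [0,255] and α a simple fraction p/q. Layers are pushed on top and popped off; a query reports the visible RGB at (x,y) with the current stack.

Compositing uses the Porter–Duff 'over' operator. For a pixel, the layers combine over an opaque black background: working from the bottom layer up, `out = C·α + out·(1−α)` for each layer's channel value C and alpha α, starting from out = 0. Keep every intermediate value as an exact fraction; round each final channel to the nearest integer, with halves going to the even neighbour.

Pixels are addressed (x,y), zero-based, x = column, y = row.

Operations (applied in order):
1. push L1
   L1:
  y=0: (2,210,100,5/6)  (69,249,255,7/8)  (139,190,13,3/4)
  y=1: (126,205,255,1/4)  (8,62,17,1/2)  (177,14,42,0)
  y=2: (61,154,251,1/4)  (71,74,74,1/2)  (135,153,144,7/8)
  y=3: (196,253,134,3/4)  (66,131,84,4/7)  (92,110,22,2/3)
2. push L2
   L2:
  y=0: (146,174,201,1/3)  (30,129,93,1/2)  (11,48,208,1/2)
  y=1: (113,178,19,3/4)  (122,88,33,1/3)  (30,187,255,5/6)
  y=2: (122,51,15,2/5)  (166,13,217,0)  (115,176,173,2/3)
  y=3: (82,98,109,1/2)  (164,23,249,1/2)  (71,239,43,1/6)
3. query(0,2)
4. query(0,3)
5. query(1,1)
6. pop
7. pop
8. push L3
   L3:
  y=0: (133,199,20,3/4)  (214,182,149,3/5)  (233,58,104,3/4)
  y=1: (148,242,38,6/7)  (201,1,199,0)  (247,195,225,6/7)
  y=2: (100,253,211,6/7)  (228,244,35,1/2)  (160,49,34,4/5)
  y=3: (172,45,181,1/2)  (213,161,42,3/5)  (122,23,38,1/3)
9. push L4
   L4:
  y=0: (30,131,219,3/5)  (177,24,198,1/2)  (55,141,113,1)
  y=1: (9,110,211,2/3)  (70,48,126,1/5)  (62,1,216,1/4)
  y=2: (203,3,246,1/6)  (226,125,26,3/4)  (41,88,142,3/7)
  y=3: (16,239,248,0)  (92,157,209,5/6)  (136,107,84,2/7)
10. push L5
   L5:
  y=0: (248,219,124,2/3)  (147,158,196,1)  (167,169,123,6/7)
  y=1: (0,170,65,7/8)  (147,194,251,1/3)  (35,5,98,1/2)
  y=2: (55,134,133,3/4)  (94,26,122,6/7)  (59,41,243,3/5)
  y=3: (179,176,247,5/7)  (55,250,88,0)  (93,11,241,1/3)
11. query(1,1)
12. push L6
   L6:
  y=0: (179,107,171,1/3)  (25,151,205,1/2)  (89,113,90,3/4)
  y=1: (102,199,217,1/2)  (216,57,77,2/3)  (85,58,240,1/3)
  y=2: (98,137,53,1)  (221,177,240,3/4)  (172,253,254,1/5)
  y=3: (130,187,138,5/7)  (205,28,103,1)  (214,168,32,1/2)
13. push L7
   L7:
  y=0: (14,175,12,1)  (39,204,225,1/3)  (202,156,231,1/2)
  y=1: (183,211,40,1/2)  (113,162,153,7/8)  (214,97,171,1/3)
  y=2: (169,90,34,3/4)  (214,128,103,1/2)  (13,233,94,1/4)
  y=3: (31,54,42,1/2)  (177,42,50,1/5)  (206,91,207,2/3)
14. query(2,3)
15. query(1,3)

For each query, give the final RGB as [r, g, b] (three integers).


at x=0,y=2 over L1,L2:
L1 α=1/4: [61/4, 77/2, 251/4]
L2 α=2/5: [1159/20, 87/2, 873/20]
→ [58, 44, 44]

(0,3) stack=L1,L2; from [0,0,0]:
after L1 α=3/4: [147, 759/4, 201/2]
after L2 α=1/2: [229/2, 1151/8, 419/4]
rounded: [114, 144, 105]

at x=1,y=1 over L1,L2:
+L1 (α=1/2) → [4, 31, 17/2]
+L2 (α=1/3) → [130/3, 50, 50/3]
→ [43, 50, 17]

(1,1) stack=L3,L4,L5; from [0,0,0]:
L3 α=0: [0, 0, 0]
L4 α=1/5: [14, 48/5, 126/5]
L5 α=1/3: [175/3, 1066/15, 1507/15]
rounded: [58, 71, 100]

query (2,3) [L3,L4,L5,L6,L7] — begin 0,0,0
L3 α=1/3: [122/3, 23/3, 38/3]
L4 α=2/7: [1426/21, 757/21, 694/21]
L5 α=1/3: [4805/63, 1745/63, 6449/63]
L6 α=1/2: [18287/126, 12329/126, 8465/126]
L7 α=2/3: [70199/378, 35261/378, 60629/378]
→ [186, 93, 160]

at x=1,y=3 over L3,L4,L5,L6,L7:
after L3 α=3/5: [639/5, 483/5, 126/5]
after L4 α=5/6: [2939/30, 2204/15, 5351/30]
after L5 α=0: [2939/30, 2204/15, 5351/30]
after L6 α=1: [205, 28, 103]
after L7 α=1/5: [997/5, 154/5, 462/5]
→ [199, 31, 92]


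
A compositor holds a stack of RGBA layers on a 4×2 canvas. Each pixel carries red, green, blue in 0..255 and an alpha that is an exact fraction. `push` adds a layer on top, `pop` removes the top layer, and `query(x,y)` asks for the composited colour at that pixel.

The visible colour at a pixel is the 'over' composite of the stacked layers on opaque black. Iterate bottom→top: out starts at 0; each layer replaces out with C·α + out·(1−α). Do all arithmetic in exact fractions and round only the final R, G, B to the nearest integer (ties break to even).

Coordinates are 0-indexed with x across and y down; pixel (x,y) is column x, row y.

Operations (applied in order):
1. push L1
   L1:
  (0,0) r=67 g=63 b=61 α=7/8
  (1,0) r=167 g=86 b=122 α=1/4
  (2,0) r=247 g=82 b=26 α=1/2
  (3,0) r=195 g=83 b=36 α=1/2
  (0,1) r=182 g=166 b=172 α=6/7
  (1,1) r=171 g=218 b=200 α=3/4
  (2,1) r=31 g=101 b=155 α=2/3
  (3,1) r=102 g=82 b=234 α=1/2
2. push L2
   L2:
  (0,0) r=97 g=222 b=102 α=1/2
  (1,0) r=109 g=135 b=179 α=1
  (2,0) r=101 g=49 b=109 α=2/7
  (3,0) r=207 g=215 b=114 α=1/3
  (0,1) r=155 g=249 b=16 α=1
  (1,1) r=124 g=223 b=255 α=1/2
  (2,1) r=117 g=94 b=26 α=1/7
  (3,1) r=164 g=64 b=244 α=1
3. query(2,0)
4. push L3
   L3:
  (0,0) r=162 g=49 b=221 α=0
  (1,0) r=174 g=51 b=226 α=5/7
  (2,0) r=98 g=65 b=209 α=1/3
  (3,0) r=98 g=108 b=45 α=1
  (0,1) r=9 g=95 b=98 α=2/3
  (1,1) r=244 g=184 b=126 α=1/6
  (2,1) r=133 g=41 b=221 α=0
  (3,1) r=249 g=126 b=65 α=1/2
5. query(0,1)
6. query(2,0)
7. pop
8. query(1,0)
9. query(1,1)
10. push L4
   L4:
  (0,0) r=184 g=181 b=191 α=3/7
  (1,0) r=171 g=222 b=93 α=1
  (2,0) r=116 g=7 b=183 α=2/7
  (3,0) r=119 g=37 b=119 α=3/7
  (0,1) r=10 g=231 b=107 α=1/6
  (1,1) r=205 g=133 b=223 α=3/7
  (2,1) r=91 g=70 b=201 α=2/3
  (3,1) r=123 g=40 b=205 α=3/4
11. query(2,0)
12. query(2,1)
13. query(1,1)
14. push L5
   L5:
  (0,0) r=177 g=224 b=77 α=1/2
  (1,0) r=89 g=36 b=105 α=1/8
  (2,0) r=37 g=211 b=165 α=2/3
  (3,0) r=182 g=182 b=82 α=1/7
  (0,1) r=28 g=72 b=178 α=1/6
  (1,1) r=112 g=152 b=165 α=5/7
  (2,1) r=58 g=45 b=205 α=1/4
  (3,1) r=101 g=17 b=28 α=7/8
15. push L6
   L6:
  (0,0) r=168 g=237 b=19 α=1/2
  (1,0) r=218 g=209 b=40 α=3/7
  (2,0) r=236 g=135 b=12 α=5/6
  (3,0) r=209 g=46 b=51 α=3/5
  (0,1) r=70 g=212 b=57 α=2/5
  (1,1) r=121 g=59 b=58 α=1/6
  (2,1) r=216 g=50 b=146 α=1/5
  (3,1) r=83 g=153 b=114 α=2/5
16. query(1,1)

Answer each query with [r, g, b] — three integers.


at x=2,y=0 over L1,L2:
L1 α=1/2: [247/2, 41, 13]
L2 α=2/7: [1639/14, 303/7, 283/7]
= [117, 43, 40]

query (0,1) [L1,L2,L3] — begin 0,0,0
L1 α=6/7: [156, 996/7, 1032/7]
L2 α=1: [155, 249, 16]
L3 α=2/3: [173/3, 439/3, 212/3]
= [58, 146, 71]

query (2,0) [L1,L2,L3] — begin 0,0,0
+L1 (α=1/2) → [247/2, 41, 13]
+L2 (α=2/7) → [1639/14, 303/7, 283/7]
+L3 (α=1/3) → [775/7, 1061/21, 2029/21]
→ [111, 51, 97]

query (1,0) [L1,L2] — begin 0,0,0
after L1 α=1/4: [167/4, 43/2, 61/2]
after L2 α=1: [109, 135, 179]
= [109, 135, 179]

(1,1) stack=L1,L2; from [0,0,0]:
L1 α=3/4: [513/4, 327/2, 150]
L2 α=1/2: [1009/8, 773/4, 405/2]
→ [126, 193, 202]

query (2,0) [L1,L2,L4] — begin 0,0,0
+L1 (α=1/2) → [247/2, 41, 13]
+L2 (α=2/7) → [1639/14, 303/7, 283/7]
+L4 (α=2/7) → [11443/98, 1613/49, 3977/49]
= [117, 33, 81]

query (2,1) [L1,L2,L4] — begin 0,0,0
after L1 α=2/3: [62/3, 202/3, 310/3]
after L2 α=1/7: [241/7, 498/7, 646/7]
after L4 α=2/3: [505/7, 1478/21, 3460/21]
rounded: [72, 70, 165]

query (1,1) [L1,L2,L4] — begin 0,0,0
L1 α=3/4: [513/4, 327/2, 150]
L2 α=1/2: [1009/8, 773/4, 405/2]
L4 α=3/7: [2239/14, 1172/7, 1479/7]
= [160, 167, 211]

(1,1) stack=L1,L2,L4,L5,L6; from [0,0,0]:
L1 α=3/4: [513/4, 327/2, 150]
L2 α=1/2: [1009/8, 773/4, 405/2]
L4 α=3/7: [2239/14, 1172/7, 1479/7]
L5 α=5/7: [6159/49, 7664/49, 8733/49]
L6 α=1/6: [18362/147, 13737/98, 46507/294]
rounded: [125, 140, 158]


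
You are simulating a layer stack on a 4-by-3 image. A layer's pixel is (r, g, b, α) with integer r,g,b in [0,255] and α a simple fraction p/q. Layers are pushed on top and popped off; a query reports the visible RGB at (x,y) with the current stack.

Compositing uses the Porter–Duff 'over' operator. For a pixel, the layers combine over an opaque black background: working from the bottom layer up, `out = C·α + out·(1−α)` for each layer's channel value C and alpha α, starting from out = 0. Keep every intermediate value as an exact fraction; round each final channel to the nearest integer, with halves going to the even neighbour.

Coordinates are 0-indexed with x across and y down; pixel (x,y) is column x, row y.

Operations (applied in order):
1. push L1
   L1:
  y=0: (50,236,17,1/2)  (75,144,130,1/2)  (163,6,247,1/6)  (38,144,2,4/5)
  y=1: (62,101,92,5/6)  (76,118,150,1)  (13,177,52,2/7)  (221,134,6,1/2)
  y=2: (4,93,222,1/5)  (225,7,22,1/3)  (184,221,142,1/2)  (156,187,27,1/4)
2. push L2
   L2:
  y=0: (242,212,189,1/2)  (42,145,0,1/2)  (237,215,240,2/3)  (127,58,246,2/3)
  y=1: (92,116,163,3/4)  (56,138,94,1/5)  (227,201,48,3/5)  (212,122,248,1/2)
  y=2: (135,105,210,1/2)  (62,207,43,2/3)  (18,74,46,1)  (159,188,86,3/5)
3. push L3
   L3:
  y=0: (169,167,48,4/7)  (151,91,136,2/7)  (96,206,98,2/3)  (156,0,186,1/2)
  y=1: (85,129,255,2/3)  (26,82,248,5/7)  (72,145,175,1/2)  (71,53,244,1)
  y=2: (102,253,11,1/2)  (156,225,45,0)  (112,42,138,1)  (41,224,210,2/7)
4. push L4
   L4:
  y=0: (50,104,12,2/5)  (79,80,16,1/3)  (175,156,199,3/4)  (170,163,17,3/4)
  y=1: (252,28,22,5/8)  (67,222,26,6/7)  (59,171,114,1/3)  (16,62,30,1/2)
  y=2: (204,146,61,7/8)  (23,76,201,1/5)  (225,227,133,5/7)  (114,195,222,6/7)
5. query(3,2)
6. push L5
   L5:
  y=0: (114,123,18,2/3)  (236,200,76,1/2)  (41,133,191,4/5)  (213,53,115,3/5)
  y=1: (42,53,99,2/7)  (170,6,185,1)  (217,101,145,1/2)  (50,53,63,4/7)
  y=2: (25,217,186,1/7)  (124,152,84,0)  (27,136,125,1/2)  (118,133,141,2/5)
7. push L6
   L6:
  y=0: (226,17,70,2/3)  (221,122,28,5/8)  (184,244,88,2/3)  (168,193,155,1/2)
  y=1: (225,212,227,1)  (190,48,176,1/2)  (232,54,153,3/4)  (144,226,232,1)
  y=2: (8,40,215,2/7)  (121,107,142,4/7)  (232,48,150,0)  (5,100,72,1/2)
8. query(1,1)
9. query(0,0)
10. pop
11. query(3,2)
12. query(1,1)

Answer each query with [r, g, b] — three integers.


at x=3,y=2 over L1,L2,L3,L4:
L1 α=1/4: [39, 187/4, 27/4]
L2 α=3/5: [111, 263/2, 543/10]
L3 α=2/7: [91, 2211/14, 1383/14]
L4 α=6/7: [775/7, 18591/98, 20031/98]
rounded: [111, 190, 204]

query (1,1) [L1,L2,L3,L4,L5,L6] — begin 0,0,0
+L1 (α=1) → [76, 118, 150]
+L2 (α=1/5) → [72, 122, 694/5]
+L3 (α=5/7) → [274/7, 654/7, 1084/5]
+L4 (α=6/7) → [3088/49, 9978/49, 1864/35]
+L5 (α=1) → [170, 6, 185]
+L6 (α=1/2) → [180, 27, 361/2]
= [180, 27, 180]

query (0,0) [L1,L2,L3,L4,L5,L6] — begin 0,0,0
L1 α=1/2: [25, 118, 17/2]
L2 α=1/2: [267/2, 165, 395/4]
L3 α=4/7: [2153/14, 1163/7, 279/4]
L4 α=2/5: [7859/70, 989/7, 933/20]
L5 α=2/3: [23819/210, 2711/21, 551/20]
L6 α=2/3: [118739/630, 3425/63, 1117/20]
= [188, 54, 56]

query (3,2) [L1,L2,L3,L4,L5] — begin 0,0,0
+L1 (α=1/4) → [39, 187/4, 27/4]
+L2 (α=3/5) → [111, 263/2, 543/10]
+L3 (α=2/7) → [91, 2211/14, 1383/14]
+L4 (α=6/7) → [775/7, 18591/98, 20031/98]
+L5 (α=2/5) → [3977/35, 81841/490, 87729/490]
= [114, 167, 179]

query (1,1) [L1,L2,L3,L4,L5] — begin 0,0,0
L1 α=1: [76, 118, 150]
L2 α=1/5: [72, 122, 694/5]
L3 α=5/7: [274/7, 654/7, 1084/5]
L4 α=6/7: [3088/49, 9978/49, 1864/35]
L5 α=1: [170, 6, 185]
= [170, 6, 185]


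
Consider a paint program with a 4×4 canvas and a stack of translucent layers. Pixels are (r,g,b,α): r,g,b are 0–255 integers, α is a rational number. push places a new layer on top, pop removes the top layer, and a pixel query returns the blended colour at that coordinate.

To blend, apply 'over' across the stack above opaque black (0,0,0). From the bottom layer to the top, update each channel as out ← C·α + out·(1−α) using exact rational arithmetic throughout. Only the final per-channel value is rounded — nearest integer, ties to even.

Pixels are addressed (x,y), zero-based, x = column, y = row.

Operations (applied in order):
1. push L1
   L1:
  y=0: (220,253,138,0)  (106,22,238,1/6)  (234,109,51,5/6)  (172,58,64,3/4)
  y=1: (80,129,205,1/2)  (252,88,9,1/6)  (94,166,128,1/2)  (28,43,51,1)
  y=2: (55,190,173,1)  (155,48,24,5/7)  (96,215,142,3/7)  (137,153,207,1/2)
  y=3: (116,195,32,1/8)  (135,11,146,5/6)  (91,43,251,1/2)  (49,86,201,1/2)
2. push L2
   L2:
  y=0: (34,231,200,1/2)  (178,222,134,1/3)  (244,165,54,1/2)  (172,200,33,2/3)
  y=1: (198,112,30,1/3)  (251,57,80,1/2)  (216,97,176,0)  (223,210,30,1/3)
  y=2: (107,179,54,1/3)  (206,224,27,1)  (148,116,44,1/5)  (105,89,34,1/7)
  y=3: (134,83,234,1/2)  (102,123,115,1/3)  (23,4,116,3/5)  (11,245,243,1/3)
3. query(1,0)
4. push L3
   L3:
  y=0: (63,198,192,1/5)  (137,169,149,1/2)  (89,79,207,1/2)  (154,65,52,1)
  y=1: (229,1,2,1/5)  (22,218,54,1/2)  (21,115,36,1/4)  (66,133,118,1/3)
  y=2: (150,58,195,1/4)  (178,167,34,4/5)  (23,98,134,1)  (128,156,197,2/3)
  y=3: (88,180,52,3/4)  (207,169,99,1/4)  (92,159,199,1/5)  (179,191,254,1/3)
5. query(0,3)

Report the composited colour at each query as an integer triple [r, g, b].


(1,0) stack=L1,L2; from [0,0,0]:
L1 α=1/6: [53/3, 11/3, 119/3]
L2 α=1/3: [640/9, 688/9, 640/9]
→ [71, 76, 71]

query (0,3) [L1,L2,L3] — begin 0,0,0
L1 α=1/8: [29/2, 195/8, 4]
L2 α=1/2: [297/4, 859/16, 119]
L3 α=3/4: [1353/16, 9499/64, 275/4]
→ [85, 148, 69]


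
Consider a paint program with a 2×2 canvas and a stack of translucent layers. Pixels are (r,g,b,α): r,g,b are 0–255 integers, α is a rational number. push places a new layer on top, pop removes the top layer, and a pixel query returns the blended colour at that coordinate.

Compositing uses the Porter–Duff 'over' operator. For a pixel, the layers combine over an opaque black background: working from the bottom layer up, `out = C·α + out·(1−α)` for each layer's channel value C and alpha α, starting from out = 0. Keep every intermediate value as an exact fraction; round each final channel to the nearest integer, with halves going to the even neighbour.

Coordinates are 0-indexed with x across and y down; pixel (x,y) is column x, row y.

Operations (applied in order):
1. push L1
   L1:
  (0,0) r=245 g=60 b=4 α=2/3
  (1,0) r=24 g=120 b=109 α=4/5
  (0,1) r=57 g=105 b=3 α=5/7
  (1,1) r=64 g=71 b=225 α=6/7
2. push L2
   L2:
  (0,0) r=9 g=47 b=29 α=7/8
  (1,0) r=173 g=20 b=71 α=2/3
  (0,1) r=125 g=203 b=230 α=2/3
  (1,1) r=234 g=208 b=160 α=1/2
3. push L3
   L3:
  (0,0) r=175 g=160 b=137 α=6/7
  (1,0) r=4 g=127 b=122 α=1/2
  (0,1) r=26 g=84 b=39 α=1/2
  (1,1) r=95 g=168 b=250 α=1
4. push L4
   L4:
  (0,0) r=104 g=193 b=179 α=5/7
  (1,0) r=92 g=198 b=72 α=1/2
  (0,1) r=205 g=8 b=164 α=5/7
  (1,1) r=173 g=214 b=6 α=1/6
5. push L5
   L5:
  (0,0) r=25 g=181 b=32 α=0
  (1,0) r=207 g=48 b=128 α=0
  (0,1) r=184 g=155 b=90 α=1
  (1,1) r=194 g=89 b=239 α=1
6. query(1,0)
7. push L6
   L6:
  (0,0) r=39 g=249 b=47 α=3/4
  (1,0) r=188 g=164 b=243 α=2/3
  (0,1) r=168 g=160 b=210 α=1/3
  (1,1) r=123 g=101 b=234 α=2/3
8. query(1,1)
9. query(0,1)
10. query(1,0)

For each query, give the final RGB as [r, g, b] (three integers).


query (1,0) [L1,L2,L3,L4,L5] — begin 0,0,0
L1 α=4/5: [96/5, 96, 436/5]
L2 α=2/3: [1826/15, 136/3, 382/5]
L3 α=1/2: [943/15, 517/6, 496/5]
L4 α=1/2: [2323/30, 1705/12, 428/5]
L5 α=0: [2323/30, 1705/12, 428/5]
= [77, 142, 86]

(1,1) stack=L1,L2,L3,L4,L5,L6; from [0,0,0]:
+L1 (α=6/7) → [384/7, 426/7, 1350/7]
+L2 (α=1/2) → [1011/7, 941/7, 1235/7]
+L3 (α=1) → [95, 168, 250]
+L4 (α=1/6) → [108, 527/3, 628/3]
+L5 (α=1) → [194, 89, 239]
+L6 (α=2/3) → [440/3, 97, 707/3]
rounded: [147, 97, 236]

at x=0,y=1 over L1,L2,L3,L4,L5,L6:
after L1 α=5/7: [285/7, 75, 15/7]
after L2 α=2/3: [2035/21, 481/3, 3235/21]
after L3 α=1/2: [2581/42, 733/6, 2027/21]
after L4 α=5/7: [24106/147, 853/21, 21274/147]
after L5 α=1: [184, 155, 90]
after L6 α=1/3: [536/3, 470/3, 130]
→ [179, 157, 130]

at x=1,y=0 over L1,L2,L3,L4,L5,L6:
+L1 (α=4/5) → [96/5, 96, 436/5]
+L2 (α=2/3) → [1826/15, 136/3, 382/5]
+L3 (α=1/2) → [943/15, 517/6, 496/5]
+L4 (α=1/2) → [2323/30, 1705/12, 428/5]
+L5 (α=0) → [2323/30, 1705/12, 428/5]
+L6 (α=2/3) → [13603/90, 5641/36, 2858/15]
→ [151, 157, 191]


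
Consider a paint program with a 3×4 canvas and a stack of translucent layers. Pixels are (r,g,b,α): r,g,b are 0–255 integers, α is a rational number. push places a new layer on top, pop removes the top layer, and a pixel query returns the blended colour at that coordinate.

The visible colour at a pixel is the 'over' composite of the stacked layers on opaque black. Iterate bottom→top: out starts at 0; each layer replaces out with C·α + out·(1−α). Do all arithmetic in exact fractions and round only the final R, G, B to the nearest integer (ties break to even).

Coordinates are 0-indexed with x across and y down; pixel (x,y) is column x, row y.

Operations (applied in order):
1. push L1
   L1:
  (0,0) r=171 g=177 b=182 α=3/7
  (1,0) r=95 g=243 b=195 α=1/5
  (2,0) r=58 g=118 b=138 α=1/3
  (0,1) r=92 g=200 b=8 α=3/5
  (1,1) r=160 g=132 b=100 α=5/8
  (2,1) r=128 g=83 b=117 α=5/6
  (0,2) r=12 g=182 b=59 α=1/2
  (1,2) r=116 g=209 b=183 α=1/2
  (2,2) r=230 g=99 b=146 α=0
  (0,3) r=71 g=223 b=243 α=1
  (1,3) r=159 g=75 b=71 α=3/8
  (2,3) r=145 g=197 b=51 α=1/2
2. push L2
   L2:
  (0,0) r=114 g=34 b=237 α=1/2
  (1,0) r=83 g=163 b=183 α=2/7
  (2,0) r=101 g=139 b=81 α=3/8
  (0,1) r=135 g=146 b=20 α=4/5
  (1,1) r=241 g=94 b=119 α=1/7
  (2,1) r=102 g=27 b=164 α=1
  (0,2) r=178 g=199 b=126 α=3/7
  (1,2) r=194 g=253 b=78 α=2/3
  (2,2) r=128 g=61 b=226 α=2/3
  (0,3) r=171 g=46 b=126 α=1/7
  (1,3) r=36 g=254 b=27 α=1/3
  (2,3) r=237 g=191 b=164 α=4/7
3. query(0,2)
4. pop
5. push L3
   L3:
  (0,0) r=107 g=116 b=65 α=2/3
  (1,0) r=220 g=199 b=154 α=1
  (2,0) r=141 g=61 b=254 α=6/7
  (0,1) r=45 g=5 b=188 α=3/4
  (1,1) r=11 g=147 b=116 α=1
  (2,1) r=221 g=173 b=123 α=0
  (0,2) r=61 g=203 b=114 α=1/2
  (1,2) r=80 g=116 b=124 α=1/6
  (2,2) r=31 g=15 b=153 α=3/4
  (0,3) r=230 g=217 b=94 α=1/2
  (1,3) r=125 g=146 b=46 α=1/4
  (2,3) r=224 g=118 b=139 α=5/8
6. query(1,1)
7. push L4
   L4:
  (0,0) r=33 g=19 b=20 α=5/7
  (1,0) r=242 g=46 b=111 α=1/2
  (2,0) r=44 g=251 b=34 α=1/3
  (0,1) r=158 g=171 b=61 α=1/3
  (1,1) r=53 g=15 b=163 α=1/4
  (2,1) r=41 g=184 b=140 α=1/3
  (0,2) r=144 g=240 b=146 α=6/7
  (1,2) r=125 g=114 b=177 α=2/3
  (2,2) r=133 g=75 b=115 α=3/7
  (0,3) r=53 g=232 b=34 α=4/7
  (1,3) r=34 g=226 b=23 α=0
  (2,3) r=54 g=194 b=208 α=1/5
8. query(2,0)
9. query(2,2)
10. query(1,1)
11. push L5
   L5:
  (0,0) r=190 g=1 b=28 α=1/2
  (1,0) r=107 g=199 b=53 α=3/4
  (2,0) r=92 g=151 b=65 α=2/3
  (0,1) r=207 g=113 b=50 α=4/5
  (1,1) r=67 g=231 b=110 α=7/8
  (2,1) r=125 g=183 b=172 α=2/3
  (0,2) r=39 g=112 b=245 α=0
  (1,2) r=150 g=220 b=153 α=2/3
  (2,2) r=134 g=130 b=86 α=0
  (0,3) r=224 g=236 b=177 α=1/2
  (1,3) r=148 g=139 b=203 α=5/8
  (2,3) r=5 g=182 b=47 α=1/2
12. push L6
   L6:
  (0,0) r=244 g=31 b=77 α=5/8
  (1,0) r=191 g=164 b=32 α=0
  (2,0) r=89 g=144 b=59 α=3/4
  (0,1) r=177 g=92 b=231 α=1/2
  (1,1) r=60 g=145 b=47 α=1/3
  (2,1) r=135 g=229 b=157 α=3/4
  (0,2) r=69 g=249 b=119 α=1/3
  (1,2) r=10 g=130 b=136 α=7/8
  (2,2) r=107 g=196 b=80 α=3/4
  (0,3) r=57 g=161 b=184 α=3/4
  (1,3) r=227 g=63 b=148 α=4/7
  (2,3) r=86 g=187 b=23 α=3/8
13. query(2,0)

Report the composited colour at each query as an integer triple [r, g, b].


at x=0,y=2 over L1,L2:
L1 α=1/2: [6, 91, 59/2]
L2 α=3/7: [558/7, 961/7, 496/7]
rounded: [80, 137, 71]

at x=1,y=1 over L1,L3:
after L1 α=5/8: [100, 165/2, 125/2]
after L3 α=1: [11, 147, 116]
= [11, 147, 116]

(2,0) stack=L1,L3,L4; from [0,0,0]:
+L1 (α=1/3) → [58/3, 118/3, 46]
+L3 (α=6/7) → [2596/21, 1216/21, 1570/7]
+L4 (α=1/3) → [6116/63, 7703/63, 1126/7]
= [97, 122, 161]

query (2,2) [L1,L3,L4] — begin 0,0,0
+L1 (α=0) → [0, 0, 0]
+L3 (α=3/4) → [93/4, 45/4, 459/4]
+L4 (α=3/7) → [492/7, 270/7, 804/7]
rounded: [70, 39, 115]

(1,1) stack=L1,L3,L4; from [0,0,0]:
+L1 (α=5/8) → [100, 165/2, 125/2]
+L3 (α=1) → [11, 147, 116]
+L4 (α=1/4) → [43/2, 114, 511/4]
→ [22, 114, 128]

at x=2,y=0 over L1,L3,L4,L5,L6:
+L1 (α=1/3) → [58/3, 118/3, 46]
+L3 (α=6/7) → [2596/21, 1216/21, 1570/7]
+L4 (α=1/3) → [6116/63, 7703/63, 1126/7]
+L5 (α=2/3) → [17708/189, 26729/189, 2036/21]
+L6 (α=3/4) → [68171/756, 108377/756, 5753/84]
= [90, 143, 68]


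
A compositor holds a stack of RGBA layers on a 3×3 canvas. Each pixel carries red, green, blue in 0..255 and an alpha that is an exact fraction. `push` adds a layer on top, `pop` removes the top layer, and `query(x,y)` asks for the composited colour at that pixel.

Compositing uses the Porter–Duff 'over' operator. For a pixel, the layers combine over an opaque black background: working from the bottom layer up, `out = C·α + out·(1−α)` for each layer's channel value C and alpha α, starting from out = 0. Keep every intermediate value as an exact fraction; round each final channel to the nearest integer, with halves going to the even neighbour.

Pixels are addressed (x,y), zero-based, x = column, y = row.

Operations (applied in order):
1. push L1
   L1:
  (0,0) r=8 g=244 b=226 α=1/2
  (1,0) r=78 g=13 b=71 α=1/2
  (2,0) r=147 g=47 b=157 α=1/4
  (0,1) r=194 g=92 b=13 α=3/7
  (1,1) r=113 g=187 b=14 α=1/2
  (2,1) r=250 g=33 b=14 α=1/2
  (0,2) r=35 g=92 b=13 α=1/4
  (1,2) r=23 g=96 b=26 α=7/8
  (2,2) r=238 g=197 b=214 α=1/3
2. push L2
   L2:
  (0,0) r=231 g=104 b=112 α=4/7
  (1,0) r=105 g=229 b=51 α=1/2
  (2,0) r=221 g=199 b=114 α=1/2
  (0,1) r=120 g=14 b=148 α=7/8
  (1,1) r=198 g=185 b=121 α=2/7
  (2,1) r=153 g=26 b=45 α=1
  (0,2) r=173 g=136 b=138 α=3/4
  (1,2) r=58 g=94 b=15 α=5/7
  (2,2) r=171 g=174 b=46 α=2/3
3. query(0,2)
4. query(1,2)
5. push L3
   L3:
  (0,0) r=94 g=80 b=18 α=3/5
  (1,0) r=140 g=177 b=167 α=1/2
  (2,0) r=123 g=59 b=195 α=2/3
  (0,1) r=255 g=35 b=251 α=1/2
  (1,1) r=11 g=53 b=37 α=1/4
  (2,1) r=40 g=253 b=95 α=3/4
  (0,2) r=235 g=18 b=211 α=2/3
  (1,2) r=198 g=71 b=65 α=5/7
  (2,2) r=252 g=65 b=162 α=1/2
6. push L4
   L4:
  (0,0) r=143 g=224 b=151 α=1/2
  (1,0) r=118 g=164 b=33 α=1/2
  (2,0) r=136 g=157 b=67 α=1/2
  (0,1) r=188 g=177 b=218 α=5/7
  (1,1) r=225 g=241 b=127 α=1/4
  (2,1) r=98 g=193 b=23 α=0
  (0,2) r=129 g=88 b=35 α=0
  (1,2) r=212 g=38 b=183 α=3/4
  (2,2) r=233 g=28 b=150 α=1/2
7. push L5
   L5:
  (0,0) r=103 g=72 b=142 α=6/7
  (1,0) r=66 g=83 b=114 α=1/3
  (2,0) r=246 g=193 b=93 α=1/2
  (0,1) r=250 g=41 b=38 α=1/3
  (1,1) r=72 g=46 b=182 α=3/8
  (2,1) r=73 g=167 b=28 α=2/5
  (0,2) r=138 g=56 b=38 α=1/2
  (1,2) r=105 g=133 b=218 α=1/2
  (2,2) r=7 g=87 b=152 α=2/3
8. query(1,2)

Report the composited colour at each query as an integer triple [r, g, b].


(0,2) stack=L1,L2; from [0,0,0]:
L1 α=1/4: [35/4, 23, 13/4]
L2 α=3/4: [2111/16, 431/4, 1669/16]
= [132, 108, 104]

query (1,2) [L1,L2] — begin 0,0,0
after L1 α=7/8: [161/8, 84, 91/4]
after L2 α=5/7: [1321/28, 638/7, 241/14]
→ [47, 91, 17]

query (1,2) [L1,L2,L3,L4,L5] — begin 0,0,0
+L1 (α=7/8) → [161/8, 84, 91/4]
+L2 (α=5/7) → [1321/28, 638/7, 241/14]
+L3 (α=5/7) → [15181/98, 3761/49, 2516/49]
+L4 (α=3/4) → [77509/392, 9347/196, 29417/196]
+L5 (α=1/2) → [118669/784, 35415/392, 72145/392]
= [151, 90, 184]


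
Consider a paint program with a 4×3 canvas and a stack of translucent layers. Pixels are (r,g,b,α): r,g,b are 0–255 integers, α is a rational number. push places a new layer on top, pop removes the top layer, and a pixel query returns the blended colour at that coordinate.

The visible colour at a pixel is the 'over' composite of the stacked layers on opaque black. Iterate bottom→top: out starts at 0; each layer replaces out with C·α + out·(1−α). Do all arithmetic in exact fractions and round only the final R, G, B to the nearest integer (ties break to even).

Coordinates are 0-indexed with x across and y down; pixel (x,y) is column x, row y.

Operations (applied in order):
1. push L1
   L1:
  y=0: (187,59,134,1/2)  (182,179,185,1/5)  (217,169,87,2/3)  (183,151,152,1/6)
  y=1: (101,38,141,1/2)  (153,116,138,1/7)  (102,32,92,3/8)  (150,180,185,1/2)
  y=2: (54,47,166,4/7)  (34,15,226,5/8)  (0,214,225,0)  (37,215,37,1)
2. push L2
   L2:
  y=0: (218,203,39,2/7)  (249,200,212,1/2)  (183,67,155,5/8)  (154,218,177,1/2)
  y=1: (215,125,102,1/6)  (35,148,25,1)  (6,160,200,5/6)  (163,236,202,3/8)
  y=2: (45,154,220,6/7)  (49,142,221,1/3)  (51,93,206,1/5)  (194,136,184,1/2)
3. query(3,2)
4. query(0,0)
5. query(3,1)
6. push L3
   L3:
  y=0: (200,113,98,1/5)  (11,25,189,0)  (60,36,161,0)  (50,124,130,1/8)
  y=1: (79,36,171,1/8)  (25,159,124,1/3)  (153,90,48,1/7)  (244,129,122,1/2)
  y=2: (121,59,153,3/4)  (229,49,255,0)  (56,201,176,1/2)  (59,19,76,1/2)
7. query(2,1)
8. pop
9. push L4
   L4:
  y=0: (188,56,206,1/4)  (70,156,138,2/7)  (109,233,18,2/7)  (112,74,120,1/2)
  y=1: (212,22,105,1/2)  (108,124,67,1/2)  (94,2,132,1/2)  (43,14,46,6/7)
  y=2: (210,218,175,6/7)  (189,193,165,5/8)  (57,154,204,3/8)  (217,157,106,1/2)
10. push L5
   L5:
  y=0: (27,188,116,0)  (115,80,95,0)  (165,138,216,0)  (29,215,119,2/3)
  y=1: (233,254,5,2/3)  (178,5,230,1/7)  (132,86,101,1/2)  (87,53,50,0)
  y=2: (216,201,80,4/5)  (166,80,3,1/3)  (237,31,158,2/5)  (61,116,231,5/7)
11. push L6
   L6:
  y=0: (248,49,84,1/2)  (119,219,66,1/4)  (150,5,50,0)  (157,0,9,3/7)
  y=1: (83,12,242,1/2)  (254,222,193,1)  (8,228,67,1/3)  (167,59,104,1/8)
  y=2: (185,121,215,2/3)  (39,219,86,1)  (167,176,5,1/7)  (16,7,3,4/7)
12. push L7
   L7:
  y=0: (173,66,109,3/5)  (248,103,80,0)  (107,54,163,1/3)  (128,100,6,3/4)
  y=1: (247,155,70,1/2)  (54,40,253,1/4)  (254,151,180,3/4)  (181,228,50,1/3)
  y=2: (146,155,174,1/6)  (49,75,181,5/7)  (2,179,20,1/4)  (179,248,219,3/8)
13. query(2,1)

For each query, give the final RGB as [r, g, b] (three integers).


(3,2) stack=L1,L2; from [0,0,0]:
+L1 (α=1) → [37, 215, 37]
+L2 (α=1/2) → [231/2, 351/2, 221/2]
= [116, 176, 110]

at x=0,y=0 over L1,L2:
L1 α=1/2: [187/2, 59/2, 67]
L2 α=2/7: [1807/14, 1107/14, 59]
rounded: [129, 79, 59]

query (3,1) [L1,L2] — begin 0,0,0
L1 α=1/2: [75, 90, 185/2]
L2 α=3/8: [108, 579/4, 2137/16]
= [108, 145, 134]

at x=2,y=1 over L1,L2,L3:
+L1 (α=3/8) → [153/4, 12, 69/2]
+L2 (α=5/6) → [91/8, 406/3, 2069/12]
+L3 (α=1/7) → [885/28, 902/7, 2165/14]
= [32, 129, 155]

query (2,1) [L1,L2,L4,L5,L6,L7] — begin 0,0,0
+L1 (α=3/8) → [153/4, 12, 69/2]
+L2 (α=5/6) → [91/8, 406/3, 2069/12]
+L4 (α=1/2) → [843/16, 206/3, 3653/24]
+L5 (α=1/2) → [2955/32, 232/3, 6077/48]
+L6 (α=1/3) → [3083/48, 1148/9, 7685/72]
+L7 (α=3/4) → [39659/192, 5225/36, 46565/288]
= [207, 145, 162]
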